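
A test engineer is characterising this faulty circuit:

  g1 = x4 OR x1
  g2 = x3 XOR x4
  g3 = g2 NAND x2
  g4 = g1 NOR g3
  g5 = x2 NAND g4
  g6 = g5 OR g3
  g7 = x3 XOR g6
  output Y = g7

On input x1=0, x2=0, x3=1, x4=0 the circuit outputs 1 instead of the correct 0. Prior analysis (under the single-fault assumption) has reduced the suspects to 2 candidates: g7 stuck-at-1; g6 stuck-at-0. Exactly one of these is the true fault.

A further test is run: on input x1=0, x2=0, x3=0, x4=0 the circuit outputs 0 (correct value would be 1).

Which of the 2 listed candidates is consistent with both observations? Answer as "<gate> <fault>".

g6 stuck-at-0

Evaluate each candidate on input x1=0, x2=0, x3=0, x4=0:
  g7 stuck-at-1: g1=0, g2=0, g3=1, g4=0, g5=1, g6=1, g7=1 [stuck-at-1] → 1 — eliminated
  g6 stuck-at-0: g1=0, g2=0, g3=1, g4=0, g5=1, g6=0 [stuck-at-0], g7=0 → 0 — matches
Only g6 stuck-at-0 reproduces the observed 0.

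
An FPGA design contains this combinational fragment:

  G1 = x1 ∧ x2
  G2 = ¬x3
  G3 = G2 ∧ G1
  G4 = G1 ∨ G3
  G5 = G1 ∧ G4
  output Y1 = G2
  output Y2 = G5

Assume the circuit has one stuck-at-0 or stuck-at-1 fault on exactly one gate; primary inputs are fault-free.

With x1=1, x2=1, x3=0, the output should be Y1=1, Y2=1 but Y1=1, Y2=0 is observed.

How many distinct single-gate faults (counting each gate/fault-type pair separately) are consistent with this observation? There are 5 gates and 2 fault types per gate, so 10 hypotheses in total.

3

Fault-free: G1=1, G2=1, G3=1, G4=1, G5=1 → Y1=1, Y2=1. Observed Y1=1, Y2=0.
  G1 stuck-at-0: output Y1=1, Y2=0 ✓
  G1 stuck-at-1: output Y1=1, Y2=1 ✗
  G2 stuck-at-0: output Y1=0, Y2=1 ✗
  G2 stuck-at-1: output Y1=1, Y2=1 ✗
  G3 stuck-at-0: output Y1=1, Y2=1 ✗
  G3 stuck-at-1: output Y1=1, Y2=1 ✗
  G4 stuck-at-0: output Y1=1, Y2=0 ✓
  G4 stuck-at-1: output Y1=1, Y2=1 ✗
  G5 stuck-at-0: output Y1=1, Y2=0 ✓
  G5 stuck-at-1: output Y1=1, Y2=1 ✗
Consistent faults: {G1 stuck-at-0, G4 stuck-at-0, G5 stuck-at-0} — 3 in all.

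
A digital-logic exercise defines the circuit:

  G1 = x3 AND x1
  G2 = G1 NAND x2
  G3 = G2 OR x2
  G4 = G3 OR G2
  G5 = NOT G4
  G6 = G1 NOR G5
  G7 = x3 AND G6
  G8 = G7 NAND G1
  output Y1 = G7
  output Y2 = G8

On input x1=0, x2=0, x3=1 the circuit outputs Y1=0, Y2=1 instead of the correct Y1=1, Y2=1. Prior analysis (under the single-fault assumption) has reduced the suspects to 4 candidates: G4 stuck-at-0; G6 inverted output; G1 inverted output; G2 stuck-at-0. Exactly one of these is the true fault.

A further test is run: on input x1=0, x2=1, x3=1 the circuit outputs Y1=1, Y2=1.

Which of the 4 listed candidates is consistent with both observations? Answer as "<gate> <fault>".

Evaluate each candidate on input x1=0, x2=1, x3=1:
  G4 stuck-at-0: G1=0, G2=1, G3=1, G4=0 [stuck-at-0], G5=1, G6=0, G7=0, G8=1 → Y1=0, Y2=1 — eliminated
  G6 inverted output: G1=0, G2=1, G3=1, G4=1, G5=0, G6=0 [inverted output], G7=0, G8=1 → Y1=0, Y2=1 — eliminated
  G1 inverted output: G1=1 [inverted output], G2=0, G3=1, G4=1, G5=0, G6=0, G7=0, G8=1 → Y1=0, Y2=1 — eliminated
  G2 stuck-at-0: G1=0, G2=0 [stuck-at-0], G3=1, G4=1, G5=0, G6=1, G7=1, G8=1 → Y1=1, Y2=1 — matches
Only G2 stuck-at-0 reproduces the observed Y1=1, Y2=1.

G2 stuck-at-0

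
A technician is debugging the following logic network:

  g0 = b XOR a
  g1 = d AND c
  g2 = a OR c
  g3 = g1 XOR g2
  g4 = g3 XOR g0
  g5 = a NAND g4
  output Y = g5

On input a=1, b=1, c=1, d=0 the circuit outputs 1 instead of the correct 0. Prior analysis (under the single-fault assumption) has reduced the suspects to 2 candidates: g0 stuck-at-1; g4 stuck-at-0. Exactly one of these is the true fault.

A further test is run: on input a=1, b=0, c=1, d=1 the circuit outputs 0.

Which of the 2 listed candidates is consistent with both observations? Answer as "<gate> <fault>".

Evaluate each candidate on input a=1, b=0, c=1, d=1:
  g0 stuck-at-1: g0=1 [stuck-at-1], g1=1, g2=1, g3=0, g4=1, g5=0 → 0 — matches
  g4 stuck-at-0: g0=1, g1=1, g2=1, g3=0, g4=0 [stuck-at-0], g5=1 → 1 — eliminated
Only g0 stuck-at-1 reproduces the observed 0.

g0 stuck-at-1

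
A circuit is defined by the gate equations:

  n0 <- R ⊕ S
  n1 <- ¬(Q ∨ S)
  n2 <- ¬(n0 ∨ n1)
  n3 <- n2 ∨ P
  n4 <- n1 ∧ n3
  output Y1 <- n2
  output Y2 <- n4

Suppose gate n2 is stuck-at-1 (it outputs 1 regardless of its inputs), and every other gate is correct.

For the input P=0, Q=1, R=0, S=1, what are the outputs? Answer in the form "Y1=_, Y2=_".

Propagate with n2 forced: n0=1, n1=0, n2=1 [stuck-at-1], n3=1, n4=0.
So the outputs are Y1=1, Y2=0. (Without the fault they would be Y1=0, Y2=0.)

Y1=1, Y2=0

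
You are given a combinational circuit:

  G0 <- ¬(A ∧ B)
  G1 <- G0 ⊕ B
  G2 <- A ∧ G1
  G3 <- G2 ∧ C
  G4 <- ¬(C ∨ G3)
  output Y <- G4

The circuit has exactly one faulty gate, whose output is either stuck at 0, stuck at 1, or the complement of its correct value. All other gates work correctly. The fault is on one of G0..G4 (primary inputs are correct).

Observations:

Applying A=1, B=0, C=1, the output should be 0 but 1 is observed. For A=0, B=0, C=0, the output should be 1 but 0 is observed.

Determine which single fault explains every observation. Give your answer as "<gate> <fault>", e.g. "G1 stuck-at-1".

Fault-free values for test 1 (A=1, B=0, C=1): G0=1, G1=1, G2=1, G3=1, G4=0, giving Y=0. Observed 1.
Test 1: faults giving observed 1 are {G4 stuck-at-1, G4 inverted output}.
Test 2 (A=0, B=0, C=0): fault-free G0=1, G1=1, G2=0, G3=0, G4=1 → 1; observed 0. Eliminates G4 stuck-at-1.
Only G4 inverted output is consistent with every test.

G4 inverted output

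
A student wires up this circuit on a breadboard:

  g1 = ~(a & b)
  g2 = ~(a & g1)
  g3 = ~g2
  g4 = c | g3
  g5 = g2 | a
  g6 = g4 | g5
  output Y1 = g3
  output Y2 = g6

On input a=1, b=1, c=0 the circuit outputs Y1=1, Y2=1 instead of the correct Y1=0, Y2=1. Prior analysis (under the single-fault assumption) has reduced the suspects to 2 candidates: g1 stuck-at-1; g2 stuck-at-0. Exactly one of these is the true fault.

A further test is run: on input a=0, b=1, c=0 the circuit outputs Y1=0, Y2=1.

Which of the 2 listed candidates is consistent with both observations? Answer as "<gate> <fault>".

g1 stuck-at-1

Evaluate each candidate on input a=0, b=1, c=0:
  g1 stuck-at-1: g1=1 [stuck-at-1], g2=1, g3=0, g4=0, g5=1, g6=1 → Y1=0, Y2=1 — matches
  g2 stuck-at-0: g1=1, g2=0 [stuck-at-0], g3=1, g4=1, g5=0, g6=1 → Y1=1, Y2=1 — eliminated
Only g1 stuck-at-1 reproduces the observed Y1=0, Y2=1.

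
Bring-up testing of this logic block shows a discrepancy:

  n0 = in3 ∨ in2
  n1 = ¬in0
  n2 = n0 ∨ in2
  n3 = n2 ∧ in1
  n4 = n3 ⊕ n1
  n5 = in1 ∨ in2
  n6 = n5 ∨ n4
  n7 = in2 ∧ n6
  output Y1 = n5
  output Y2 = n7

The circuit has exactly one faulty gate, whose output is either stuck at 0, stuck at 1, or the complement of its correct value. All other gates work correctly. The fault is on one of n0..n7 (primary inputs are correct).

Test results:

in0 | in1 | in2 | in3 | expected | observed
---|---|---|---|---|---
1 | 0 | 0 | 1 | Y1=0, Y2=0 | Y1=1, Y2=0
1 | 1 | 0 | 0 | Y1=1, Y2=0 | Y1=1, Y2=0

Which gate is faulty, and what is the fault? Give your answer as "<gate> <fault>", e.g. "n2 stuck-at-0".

n5 stuck-at-1

Fault-free values for test 1 (in0=1, in1=0, in2=0, in3=1): n0=1, n1=0, n2=1, n3=0, n4=0, n5=0, n6=0, n7=0, giving Y1=0, Y2=0. Observed Y1=1, Y2=0.
Test 1: faults giving observed Y1=1, Y2=0 are {n5 stuck-at-1, n5 inverted output}.
Test 2 (in0=1, in1=1, in2=0, in3=0): fault-free n0=0, n1=0, n2=0, n3=0, n4=0, n5=1, n6=1, n7=0 → Y1=1, Y2=0; observed Y1=1, Y2=0. Eliminates n5 inverted output.
Only n5 stuck-at-1 is consistent with every test.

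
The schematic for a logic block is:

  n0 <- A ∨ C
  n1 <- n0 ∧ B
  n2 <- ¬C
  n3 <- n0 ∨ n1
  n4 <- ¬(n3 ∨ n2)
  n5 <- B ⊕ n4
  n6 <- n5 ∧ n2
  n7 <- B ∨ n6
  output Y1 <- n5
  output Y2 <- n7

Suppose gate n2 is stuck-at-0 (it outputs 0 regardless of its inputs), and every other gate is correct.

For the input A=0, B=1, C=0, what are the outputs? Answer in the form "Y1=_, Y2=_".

Propagate with n2 forced: n0=0, n1=0, n2=0 [stuck-at-0], n3=0, n4=1, n5=0, n6=0, n7=1.
So the outputs are Y1=0, Y2=1. (Without the fault they would be Y1=1, Y2=1.)

Y1=0, Y2=1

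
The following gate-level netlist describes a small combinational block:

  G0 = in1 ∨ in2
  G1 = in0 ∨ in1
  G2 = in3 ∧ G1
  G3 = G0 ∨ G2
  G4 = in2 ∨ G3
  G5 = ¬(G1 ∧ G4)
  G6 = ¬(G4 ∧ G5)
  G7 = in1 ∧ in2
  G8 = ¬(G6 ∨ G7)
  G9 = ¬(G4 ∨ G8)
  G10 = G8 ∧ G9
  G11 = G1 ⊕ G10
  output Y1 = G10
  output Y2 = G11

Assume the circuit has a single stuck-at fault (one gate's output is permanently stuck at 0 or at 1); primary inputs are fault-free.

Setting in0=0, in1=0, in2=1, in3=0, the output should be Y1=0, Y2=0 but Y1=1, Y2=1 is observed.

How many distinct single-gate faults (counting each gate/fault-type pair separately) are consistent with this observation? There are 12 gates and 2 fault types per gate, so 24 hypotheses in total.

Fault-free: G0=1, G1=0, G2=0, G3=1, G4=1, G5=1, G6=0, G7=0, G8=1, G9=0, G10=0, G11=0 → Y1=0, Y2=0. Observed Y1=1, Y2=1.
  G0: none of the 2 fault types match ✗
  G1: none of the 2 fault types match ✗
  G2: none of the 2 fault types match ✗
  G3: none of the 2 fault types match ✗
  G4: none of the 2 fault types match ✗
  G5: none of the 2 fault types match ✗
  G6: none of the 2 fault types match ✗
  G7: none of the 2 fault types match ✗
  G8: none of the 2 fault types match ✗
  G9: stuck-at-1 ✓; others ✗
  G10: stuck-at-1 ✓; others ✗
  G11: none of the 2 fault types match ✗
Consistent faults: {G9 stuck-at-1, G10 stuck-at-1} — 2 in all.

2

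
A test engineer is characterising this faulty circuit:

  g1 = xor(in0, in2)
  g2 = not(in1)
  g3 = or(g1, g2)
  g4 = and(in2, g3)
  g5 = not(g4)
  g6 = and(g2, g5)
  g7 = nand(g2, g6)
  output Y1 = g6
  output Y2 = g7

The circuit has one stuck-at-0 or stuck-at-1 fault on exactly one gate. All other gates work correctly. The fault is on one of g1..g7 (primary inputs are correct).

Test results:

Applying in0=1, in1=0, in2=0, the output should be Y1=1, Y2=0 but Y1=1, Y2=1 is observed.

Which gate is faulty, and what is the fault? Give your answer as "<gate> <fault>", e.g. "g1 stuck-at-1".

Fault-free values for test 1 (in0=1, in1=0, in2=0): g1=1, g2=1, g3=1, g4=0, g5=1, g6=1, g7=0, giving Y1=1, Y2=0. Observed Y1=1, Y2=1.
Test 1: faults giving observed Y1=1, Y2=1 are {g7 stuck-at-1}.
Only g7 stuck-at-1 is consistent with every test.

g7 stuck-at-1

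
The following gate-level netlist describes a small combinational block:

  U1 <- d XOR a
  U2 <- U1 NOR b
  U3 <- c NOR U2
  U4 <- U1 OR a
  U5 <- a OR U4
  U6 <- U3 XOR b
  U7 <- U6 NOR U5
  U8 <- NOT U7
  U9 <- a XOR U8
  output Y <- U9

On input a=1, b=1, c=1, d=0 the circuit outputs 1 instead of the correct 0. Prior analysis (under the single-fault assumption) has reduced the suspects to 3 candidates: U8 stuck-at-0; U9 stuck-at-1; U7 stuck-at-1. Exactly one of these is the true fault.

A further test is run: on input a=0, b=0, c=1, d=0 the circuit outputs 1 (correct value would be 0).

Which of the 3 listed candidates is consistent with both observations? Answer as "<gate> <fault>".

Evaluate each candidate on input a=0, b=0, c=1, d=0:
  U8 stuck-at-0: U1=0, U2=1, U3=0, U4=0, U5=0, U6=0, U7=1, U8=0 [stuck-at-0], U9=0 → 0 — eliminated
  U9 stuck-at-1: U1=0, U2=1, U3=0, U4=0, U5=0, U6=0, U7=1, U8=0, U9=1 [stuck-at-1] → 1 — matches
  U7 stuck-at-1: U1=0, U2=1, U3=0, U4=0, U5=0, U6=0, U7=1 [stuck-at-1], U8=0, U9=0 → 0 — eliminated
Only U9 stuck-at-1 reproduces the observed 1.

U9 stuck-at-1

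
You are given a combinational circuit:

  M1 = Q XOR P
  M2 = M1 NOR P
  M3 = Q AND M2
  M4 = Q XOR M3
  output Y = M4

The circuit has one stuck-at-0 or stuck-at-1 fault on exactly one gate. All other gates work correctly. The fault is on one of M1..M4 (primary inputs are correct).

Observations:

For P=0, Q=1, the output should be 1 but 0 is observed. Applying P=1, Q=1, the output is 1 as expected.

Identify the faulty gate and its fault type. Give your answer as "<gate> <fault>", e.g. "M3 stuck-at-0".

Fault-free values for test 1 (P=0, Q=1): M1=1, M2=0, M3=0, M4=1, giving Y=1. Observed 0.
Test 1: faults giving observed 0 are {M1 stuck-at-0, M2 stuck-at-1, M3 stuck-at-1, M4 stuck-at-0}.
Test 2 (P=1, Q=1): fault-free M1=0, M2=0, M3=0, M4=1 → 1; observed 1. Eliminates M2 stuck-at-1, M3 stuck-at-1, M4 stuck-at-0.
Only M1 stuck-at-0 is consistent with every test.

M1 stuck-at-0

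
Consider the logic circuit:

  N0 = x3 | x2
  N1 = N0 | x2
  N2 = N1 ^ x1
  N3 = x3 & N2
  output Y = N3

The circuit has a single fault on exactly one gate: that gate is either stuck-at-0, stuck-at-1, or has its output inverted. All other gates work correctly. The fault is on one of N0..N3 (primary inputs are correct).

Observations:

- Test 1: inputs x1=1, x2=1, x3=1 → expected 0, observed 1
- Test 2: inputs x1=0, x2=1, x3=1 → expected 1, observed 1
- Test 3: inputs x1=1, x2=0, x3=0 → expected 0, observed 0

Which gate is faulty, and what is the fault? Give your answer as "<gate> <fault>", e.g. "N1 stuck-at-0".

Fault-free values for test 1 (x1=1, x2=1, x3=1): N0=1, N1=1, N2=0, N3=0, giving Y=0. Observed 1.
Test 1: faults giving observed 1 are {N1 stuck-at-0, N1 inverted output, N2 stuck-at-1, N2 inverted output, N3 stuck-at-1, N3 inverted output}.
Test 2 (x1=0, x2=1, x3=1): fault-free N0=1, N1=1, N2=1, N3=1 → 1; observed 1. Eliminates N1 stuck-at-0, N1 inverted output, N2 inverted output, N3 inverted output.
Test 3 (x1=1, x2=0, x3=0): fault-free N0=0, N1=0, N2=1, N3=0 → 0; observed 0. Eliminates N3 stuck-at-1.
Only N2 stuck-at-1 is consistent with every test.

N2 stuck-at-1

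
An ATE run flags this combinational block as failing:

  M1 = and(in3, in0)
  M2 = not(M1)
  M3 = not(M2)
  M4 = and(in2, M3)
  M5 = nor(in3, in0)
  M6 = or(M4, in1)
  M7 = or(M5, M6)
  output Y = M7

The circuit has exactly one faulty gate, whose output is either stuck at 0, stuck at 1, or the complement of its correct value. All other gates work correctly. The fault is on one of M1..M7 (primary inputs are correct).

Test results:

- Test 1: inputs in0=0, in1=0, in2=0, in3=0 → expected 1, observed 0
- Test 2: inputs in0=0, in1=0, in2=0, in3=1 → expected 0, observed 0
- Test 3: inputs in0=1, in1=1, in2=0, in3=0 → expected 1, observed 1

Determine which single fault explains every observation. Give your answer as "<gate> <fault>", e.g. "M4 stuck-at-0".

M5 stuck-at-0

Fault-free values for test 1 (in0=0, in1=0, in2=0, in3=0): M1=0, M2=1, M3=0, M4=0, M5=1, M6=0, M7=1, giving Y=1. Observed 0.
Test 1: faults giving observed 0 are {M5 stuck-at-0, M5 inverted output, M7 stuck-at-0, M7 inverted output}.
Test 2 (in0=0, in1=0, in2=0, in3=1): fault-free M1=0, M2=1, M3=0, M4=0, M5=0, M6=0, M7=0 → 0; observed 0. Eliminates M5 inverted output, M7 inverted output.
Test 3 (in0=1, in1=1, in2=0, in3=0): fault-free M1=0, M2=1, M3=0, M4=0, M5=0, M6=1, M7=1 → 1; observed 1. Eliminates M7 stuck-at-0.
Only M5 stuck-at-0 is consistent with every test.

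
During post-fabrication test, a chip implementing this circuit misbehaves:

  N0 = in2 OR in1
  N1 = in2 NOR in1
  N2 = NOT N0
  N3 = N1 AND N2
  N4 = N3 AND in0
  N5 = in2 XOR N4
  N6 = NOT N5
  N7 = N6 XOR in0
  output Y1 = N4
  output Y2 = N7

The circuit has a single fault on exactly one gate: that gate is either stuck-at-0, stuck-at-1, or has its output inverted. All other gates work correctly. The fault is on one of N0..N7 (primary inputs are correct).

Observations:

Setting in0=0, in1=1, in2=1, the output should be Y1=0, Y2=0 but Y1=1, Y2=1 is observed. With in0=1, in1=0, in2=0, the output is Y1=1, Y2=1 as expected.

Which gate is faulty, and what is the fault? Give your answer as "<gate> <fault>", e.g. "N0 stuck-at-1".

Fault-free values for test 1 (in0=0, in1=1, in2=1): N0=1, N1=0, N2=0, N3=0, N4=0, N5=1, N6=0, N7=0, giving Y1=0, Y2=0. Observed Y1=1, Y2=1.
Test 1: faults giving observed Y1=1, Y2=1 are {N4 stuck-at-1, N4 inverted output}.
Test 2 (in0=1, in1=0, in2=0): fault-free N0=0, N1=1, N2=1, N3=1, N4=1, N5=1, N6=0, N7=1 → Y1=1, Y2=1; observed Y1=1, Y2=1. Eliminates N4 inverted output.
Only N4 stuck-at-1 is consistent with every test.

N4 stuck-at-1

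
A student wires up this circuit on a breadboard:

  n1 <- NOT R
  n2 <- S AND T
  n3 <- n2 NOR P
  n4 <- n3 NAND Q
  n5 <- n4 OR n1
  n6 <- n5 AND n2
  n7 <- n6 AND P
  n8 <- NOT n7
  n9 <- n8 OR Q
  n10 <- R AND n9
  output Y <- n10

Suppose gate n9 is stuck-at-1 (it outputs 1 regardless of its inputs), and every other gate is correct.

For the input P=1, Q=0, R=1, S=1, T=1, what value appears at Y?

Propagate with n9 forced: n1=0, n2=1, n3=0, n4=1, n5=1, n6=1, n7=1, n8=0, n9=1 [stuck-at-1], n10=1.
So Y = 1. (Without the fault it would be 0.)

1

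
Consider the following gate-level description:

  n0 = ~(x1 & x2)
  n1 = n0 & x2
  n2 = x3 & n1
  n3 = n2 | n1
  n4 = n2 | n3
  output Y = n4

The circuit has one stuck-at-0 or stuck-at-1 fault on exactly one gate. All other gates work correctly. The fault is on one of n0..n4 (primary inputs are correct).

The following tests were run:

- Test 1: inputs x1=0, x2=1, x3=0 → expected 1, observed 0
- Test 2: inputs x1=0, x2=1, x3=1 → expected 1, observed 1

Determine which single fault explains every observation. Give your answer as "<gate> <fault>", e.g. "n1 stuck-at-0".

Fault-free values for test 1 (x1=0, x2=1, x3=0): n0=1, n1=1, n2=0, n3=1, n4=1, giving Y=1. Observed 0.
Test 1: faults giving observed 0 are {n0 stuck-at-0, n1 stuck-at-0, n3 stuck-at-0, n4 stuck-at-0}.
Test 2 (x1=0, x2=1, x3=1): fault-free n0=1, n1=1, n2=1, n3=1, n4=1 → 1; observed 1. Eliminates n0 stuck-at-0, n1 stuck-at-0, n4 stuck-at-0.
Only n3 stuck-at-0 is consistent with every test.

n3 stuck-at-0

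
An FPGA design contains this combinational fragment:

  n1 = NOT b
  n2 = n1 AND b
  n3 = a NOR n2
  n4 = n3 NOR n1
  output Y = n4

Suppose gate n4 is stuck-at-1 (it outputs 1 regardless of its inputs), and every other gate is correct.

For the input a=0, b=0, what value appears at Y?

Propagate with n4 forced: n1=1, n2=0, n3=1, n4=1 [stuck-at-1].
So Y = 1. (Without the fault it would be 0.)

1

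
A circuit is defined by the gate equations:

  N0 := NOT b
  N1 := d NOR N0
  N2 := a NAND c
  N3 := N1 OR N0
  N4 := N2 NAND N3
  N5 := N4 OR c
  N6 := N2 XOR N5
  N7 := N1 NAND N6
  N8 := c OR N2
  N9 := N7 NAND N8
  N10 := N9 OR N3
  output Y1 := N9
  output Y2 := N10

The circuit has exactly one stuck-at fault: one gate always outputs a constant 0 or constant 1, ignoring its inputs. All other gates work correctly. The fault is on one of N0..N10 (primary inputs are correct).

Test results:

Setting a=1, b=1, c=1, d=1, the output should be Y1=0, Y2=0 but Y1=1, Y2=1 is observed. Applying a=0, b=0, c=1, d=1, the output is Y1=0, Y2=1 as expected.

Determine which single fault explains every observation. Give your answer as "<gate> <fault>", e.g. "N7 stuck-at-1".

Fault-free values for test 1 (a=1, b=1, c=1, d=1): N0=0, N1=0, N2=0, N3=0, N4=1, N5=1, N6=1, N7=1, N8=1, N9=0, N10=0, giving Y1=0, Y2=0. Observed Y1=1, Y2=1.
Test 1: faults giving observed Y1=1, Y2=1 are {N1 stuck-at-1, N7 stuck-at-0, N8 stuck-at-0, N9 stuck-at-1}.
Test 2 (a=0, b=0, c=1, d=1): fault-free N0=1, N1=0, N2=1, N3=1, N4=0, N5=1, N6=0, N7=1, N8=1, N9=0, N10=1 → Y1=0, Y2=1; observed Y1=0, Y2=1. Eliminates N7 stuck-at-0, N8 stuck-at-0, N9 stuck-at-1.
Only N1 stuck-at-1 is consistent with every test.

N1 stuck-at-1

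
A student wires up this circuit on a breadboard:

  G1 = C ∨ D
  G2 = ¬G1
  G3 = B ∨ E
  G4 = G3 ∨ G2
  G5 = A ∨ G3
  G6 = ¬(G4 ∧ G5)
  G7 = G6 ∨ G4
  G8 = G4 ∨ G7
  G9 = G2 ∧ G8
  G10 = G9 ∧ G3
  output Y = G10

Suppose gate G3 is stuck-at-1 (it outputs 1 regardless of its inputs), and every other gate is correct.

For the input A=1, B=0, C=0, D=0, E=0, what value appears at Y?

1

Propagate with G3 forced: G1=0, G2=1, G3=1 [stuck-at-1], G4=1, G5=1, G6=0, G7=1, G8=1, G9=1, G10=1.
So Y = 1. (Without the fault it would be 0.)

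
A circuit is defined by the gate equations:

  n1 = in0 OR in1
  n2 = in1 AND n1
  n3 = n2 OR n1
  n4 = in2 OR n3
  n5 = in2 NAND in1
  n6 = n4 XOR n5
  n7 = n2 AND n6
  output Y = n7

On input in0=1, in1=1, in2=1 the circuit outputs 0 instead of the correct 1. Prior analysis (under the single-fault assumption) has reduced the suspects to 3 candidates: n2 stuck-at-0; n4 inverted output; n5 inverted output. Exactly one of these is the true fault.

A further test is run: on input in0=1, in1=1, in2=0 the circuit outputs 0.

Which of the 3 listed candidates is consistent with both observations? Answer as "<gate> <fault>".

n2 stuck-at-0

Evaluate each candidate on input in0=1, in1=1, in2=0:
  n2 stuck-at-0: n1=1, n2=0 [stuck-at-0], n3=1, n4=1, n5=1, n6=0, n7=0 → 0 — matches
  n4 inverted output: n1=1, n2=1, n3=1, n4=0 [inverted output], n5=1, n6=1, n7=1 → 1 — eliminated
  n5 inverted output: n1=1, n2=1, n3=1, n4=1, n5=0 [inverted output], n6=1, n7=1 → 1 — eliminated
Only n2 stuck-at-0 reproduces the observed 0.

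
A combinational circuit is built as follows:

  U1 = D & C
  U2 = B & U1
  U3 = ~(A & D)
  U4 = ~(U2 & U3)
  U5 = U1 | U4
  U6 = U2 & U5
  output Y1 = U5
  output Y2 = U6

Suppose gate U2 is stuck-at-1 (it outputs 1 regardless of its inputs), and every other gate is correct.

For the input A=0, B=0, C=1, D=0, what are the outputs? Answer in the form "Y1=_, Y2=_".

Y1=0, Y2=0

Propagate with U2 forced: U1=0, U2=1 [stuck-at-1], U3=1, U4=0, U5=0, U6=0.
So the outputs are Y1=0, Y2=0. (Without the fault they would be Y1=1, Y2=0.)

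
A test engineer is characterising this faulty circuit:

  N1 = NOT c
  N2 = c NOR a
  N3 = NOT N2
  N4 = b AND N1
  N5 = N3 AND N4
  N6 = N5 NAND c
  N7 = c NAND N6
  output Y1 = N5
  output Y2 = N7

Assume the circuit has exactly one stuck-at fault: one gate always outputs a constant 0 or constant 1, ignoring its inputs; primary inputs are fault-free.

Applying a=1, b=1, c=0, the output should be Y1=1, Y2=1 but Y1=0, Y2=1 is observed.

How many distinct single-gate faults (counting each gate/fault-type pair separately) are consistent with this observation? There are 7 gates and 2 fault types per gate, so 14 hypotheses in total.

Fault-free: N1=1, N2=0, N3=1, N4=1, N5=1, N6=1, N7=1 → Y1=1, Y2=1. Observed Y1=0, Y2=1.
  N1 stuck-at-0: output Y1=0, Y2=1 ✓
  N1 stuck-at-1: output Y1=1, Y2=1 ✗
  N2 stuck-at-0: output Y1=1, Y2=1 ✗
  N2 stuck-at-1: output Y1=0, Y2=1 ✓
  N3 stuck-at-0: output Y1=0, Y2=1 ✓
  N3 stuck-at-1: output Y1=1, Y2=1 ✗
  N4 stuck-at-0: output Y1=0, Y2=1 ✓
  N4 stuck-at-1: output Y1=1, Y2=1 ✗
  N5 stuck-at-0: output Y1=0, Y2=1 ✓
  N5 stuck-at-1: output Y1=1, Y2=1 ✗
  N6 stuck-at-0: output Y1=1, Y2=1 ✗
  N6 stuck-at-1: output Y1=1, Y2=1 ✗
  N7 stuck-at-0: output Y1=1, Y2=0 ✗
  N7 stuck-at-1: output Y1=1, Y2=1 ✗
Consistent faults: {N1 stuck-at-0, N2 stuck-at-1, N3 stuck-at-0, N4 stuck-at-0, N5 stuck-at-0} — 5 in all.

5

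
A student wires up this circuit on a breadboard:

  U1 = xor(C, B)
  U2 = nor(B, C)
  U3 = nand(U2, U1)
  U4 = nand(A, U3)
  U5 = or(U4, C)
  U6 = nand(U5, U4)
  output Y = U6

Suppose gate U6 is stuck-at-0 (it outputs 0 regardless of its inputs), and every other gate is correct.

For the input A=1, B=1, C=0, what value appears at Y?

0

Propagate with U6 forced: U1=1, U2=0, U3=1, U4=0, U5=0, U6=0 [stuck-at-0].
So Y = 0. (Without the fault it would be 1.)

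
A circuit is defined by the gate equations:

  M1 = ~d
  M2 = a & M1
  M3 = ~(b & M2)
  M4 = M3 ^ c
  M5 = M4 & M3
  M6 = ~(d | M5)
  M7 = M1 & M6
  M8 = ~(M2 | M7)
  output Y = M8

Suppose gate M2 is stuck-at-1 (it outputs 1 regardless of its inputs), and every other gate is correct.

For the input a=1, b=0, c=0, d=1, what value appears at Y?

0

Propagate with M2 forced: M1=0, M2=1 [stuck-at-1], M3=1, M4=1, M5=1, M6=0, M7=0, M8=0.
So Y = 0. (Without the fault it would be 1.)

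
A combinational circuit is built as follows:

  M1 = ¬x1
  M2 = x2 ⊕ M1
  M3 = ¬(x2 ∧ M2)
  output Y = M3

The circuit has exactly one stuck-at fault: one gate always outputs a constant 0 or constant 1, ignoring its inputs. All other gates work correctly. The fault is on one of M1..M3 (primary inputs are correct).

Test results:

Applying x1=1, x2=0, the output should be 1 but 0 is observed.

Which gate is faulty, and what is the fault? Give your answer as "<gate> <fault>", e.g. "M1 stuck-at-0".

M3 stuck-at-0

Fault-free values for test 1 (x1=1, x2=0): M1=0, M2=0, M3=1, giving Y=1. Observed 0.
Test 1: faults giving observed 0 are {M3 stuck-at-0}.
Only M3 stuck-at-0 is consistent with every test.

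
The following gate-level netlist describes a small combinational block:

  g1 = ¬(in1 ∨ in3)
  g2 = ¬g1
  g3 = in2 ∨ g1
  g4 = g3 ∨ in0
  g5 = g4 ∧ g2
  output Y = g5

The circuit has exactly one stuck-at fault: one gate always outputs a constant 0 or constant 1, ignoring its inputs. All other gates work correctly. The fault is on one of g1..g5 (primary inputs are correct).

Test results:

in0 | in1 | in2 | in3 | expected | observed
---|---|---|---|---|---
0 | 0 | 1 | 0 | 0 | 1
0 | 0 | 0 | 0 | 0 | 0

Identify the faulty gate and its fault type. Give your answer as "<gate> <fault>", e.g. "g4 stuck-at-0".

g1 stuck-at-0

Fault-free values for test 1 (in0=0, in1=0, in2=1, in3=0): g1=1, g2=0, g3=1, g4=1, g5=0, giving Y=0. Observed 1.
Test 1: faults giving observed 1 are {g1 stuck-at-0, g2 stuck-at-1, g5 stuck-at-1}.
Test 2 (in0=0, in1=0, in2=0, in3=0): fault-free g1=1, g2=0, g3=1, g4=1, g5=0 → 0; observed 0. Eliminates g2 stuck-at-1, g5 stuck-at-1.
Only g1 stuck-at-0 is consistent with every test.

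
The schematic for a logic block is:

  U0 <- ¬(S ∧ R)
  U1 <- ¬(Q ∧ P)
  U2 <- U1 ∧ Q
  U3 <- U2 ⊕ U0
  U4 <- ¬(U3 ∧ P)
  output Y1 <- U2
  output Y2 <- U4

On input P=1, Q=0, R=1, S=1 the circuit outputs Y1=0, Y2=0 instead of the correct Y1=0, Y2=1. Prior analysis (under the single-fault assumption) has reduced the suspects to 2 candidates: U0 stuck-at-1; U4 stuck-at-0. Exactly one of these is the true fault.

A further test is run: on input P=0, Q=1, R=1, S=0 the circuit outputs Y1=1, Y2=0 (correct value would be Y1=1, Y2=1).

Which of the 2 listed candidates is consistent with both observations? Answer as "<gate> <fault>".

Evaluate each candidate on input P=0, Q=1, R=1, S=0:
  U0 stuck-at-1: U0=1 [stuck-at-1], U1=1, U2=1, U3=0, U4=1 → Y1=1, Y2=1 — eliminated
  U4 stuck-at-0: U0=1, U1=1, U2=1, U3=0, U4=0 [stuck-at-0] → Y1=1, Y2=0 — matches
Only U4 stuck-at-0 reproduces the observed Y1=1, Y2=0.

U4 stuck-at-0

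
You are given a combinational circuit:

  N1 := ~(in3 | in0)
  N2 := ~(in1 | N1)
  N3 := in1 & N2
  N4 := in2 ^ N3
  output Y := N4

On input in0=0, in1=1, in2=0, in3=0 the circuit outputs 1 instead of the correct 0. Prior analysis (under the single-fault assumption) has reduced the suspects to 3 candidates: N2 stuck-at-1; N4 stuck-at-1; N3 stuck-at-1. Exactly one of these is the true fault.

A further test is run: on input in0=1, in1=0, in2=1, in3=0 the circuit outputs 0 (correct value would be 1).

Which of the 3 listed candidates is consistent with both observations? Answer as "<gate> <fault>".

N3 stuck-at-1

Evaluate each candidate on input in0=1, in1=0, in2=1, in3=0:
  N2 stuck-at-1: N1=0, N2=1 [stuck-at-1], N3=0, N4=1 → 1 — eliminated
  N4 stuck-at-1: N1=0, N2=1, N3=0, N4=1 [stuck-at-1] → 1 — eliminated
  N3 stuck-at-1: N1=0, N2=1, N3=1 [stuck-at-1], N4=0 → 0 — matches
Only N3 stuck-at-1 reproduces the observed 0.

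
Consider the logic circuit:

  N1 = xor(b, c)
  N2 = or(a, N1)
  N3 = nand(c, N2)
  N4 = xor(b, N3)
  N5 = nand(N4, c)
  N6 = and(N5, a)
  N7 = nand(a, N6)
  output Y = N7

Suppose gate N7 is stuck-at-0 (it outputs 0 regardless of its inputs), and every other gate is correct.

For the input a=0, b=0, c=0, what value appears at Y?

Propagate with N7 forced: N1=0, N2=0, N3=1, N4=1, N5=1, N6=0, N7=0 [stuck-at-0].
So Y = 0. (Without the fault it would be 1.)

0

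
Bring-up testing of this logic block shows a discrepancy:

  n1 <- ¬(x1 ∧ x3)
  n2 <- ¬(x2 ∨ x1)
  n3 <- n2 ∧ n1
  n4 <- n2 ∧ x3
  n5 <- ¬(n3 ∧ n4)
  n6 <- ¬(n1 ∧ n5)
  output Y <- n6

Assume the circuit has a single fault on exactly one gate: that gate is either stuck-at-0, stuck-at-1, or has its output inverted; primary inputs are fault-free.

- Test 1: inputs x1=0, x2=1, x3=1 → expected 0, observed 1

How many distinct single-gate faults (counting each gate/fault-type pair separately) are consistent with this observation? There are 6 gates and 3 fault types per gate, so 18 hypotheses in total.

8

Fault-free: n1=1, n2=0, n3=0, n4=0, n5=1, n6=0 → 0. Observed 1.
  n1: stuck-at-0, inverted output ✓; others ✗
  n2: stuck-at-1, inverted output ✓; others ✗
  n3: none of the 3 fault types match ✗
  n4: none of the 3 fault types match ✗
  n5: stuck-at-0, inverted output ✓; others ✗
  n6: stuck-at-1, inverted output ✓; others ✗
Consistent faults: {n1 stuck-at-0, n1 inverted output, n2 stuck-at-1, n2 inverted output, n5 stuck-at-0, n5 inverted output, n6 stuck-at-1, n6 inverted output} — 8 in all.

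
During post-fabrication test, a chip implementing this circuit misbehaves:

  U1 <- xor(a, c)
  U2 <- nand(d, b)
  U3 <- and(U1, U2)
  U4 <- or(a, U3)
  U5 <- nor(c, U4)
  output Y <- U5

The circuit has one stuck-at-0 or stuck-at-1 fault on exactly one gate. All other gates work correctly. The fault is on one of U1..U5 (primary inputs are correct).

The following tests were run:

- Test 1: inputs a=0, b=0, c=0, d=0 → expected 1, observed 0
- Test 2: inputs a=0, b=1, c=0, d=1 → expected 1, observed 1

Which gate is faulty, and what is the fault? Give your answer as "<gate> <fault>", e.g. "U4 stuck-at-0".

U1 stuck-at-1

Fault-free values for test 1 (a=0, b=0, c=0, d=0): U1=0, U2=1, U3=0, U4=0, U5=1, giving Y=1. Observed 0.
Test 1: faults giving observed 0 are {U1 stuck-at-1, U3 stuck-at-1, U4 stuck-at-1, U5 stuck-at-0}.
Test 2 (a=0, b=1, c=0, d=1): fault-free U1=0, U2=0, U3=0, U4=0, U5=1 → 1; observed 1. Eliminates U3 stuck-at-1, U4 stuck-at-1, U5 stuck-at-0.
Only U1 stuck-at-1 is consistent with every test.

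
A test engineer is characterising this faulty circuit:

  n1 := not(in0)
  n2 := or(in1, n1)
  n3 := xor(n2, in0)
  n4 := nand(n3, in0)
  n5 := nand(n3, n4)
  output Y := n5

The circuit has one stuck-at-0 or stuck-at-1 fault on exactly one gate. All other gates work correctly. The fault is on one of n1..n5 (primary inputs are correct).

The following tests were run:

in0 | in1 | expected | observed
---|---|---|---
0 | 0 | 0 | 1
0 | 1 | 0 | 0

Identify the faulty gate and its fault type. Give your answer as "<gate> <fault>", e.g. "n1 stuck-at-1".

Fault-free values for test 1 (in0=0, in1=0): n1=1, n2=1, n3=1, n4=1, n5=0, giving Y=0. Observed 1.
Test 1: faults giving observed 1 are {n1 stuck-at-0, n2 stuck-at-0, n3 stuck-at-0, n4 stuck-at-0, n5 stuck-at-1}.
Test 2 (in0=0, in1=1): fault-free n1=1, n2=1, n3=1, n4=1, n5=0 → 0; observed 0. Eliminates n2 stuck-at-0, n3 stuck-at-0, n4 stuck-at-0, n5 stuck-at-1.
Only n1 stuck-at-0 is consistent with every test.

n1 stuck-at-0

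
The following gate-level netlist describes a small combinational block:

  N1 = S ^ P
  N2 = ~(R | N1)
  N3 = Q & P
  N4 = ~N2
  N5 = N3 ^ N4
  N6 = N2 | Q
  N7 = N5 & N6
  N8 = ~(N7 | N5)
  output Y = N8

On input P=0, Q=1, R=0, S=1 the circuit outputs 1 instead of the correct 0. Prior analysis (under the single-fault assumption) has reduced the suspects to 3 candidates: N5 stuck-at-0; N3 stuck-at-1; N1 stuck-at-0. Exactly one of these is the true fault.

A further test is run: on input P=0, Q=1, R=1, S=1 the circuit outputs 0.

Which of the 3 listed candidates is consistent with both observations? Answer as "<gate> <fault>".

Evaluate each candidate on input P=0, Q=1, R=1, S=1:
  N5 stuck-at-0: N1=1, N2=0, N3=0, N4=1, N5=0 [stuck-at-0], N6=1, N7=0, N8=1 → 1 — eliminated
  N3 stuck-at-1: N1=1, N2=0, N3=1 [stuck-at-1], N4=1, N5=0, N6=1, N7=0, N8=1 → 1 — eliminated
  N1 stuck-at-0: N1=0 [stuck-at-0], N2=0, N3=0, N4=1, N5=1, N6=1, N7=1, N8=0 → 0 — matches
Only N1 stuck-at-0 reproduces the observed 0.

N1 stuck-at-0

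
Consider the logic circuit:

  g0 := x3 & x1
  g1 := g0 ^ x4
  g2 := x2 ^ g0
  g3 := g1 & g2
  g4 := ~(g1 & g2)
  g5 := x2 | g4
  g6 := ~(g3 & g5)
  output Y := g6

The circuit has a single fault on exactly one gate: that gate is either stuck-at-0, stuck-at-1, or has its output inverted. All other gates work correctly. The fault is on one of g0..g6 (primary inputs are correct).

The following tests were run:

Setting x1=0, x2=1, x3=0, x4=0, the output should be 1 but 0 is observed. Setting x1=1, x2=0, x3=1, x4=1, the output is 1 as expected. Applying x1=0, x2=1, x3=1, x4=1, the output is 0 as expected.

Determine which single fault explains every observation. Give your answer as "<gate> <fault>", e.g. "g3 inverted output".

g1 stuck-at-1

Fault-free values for test 1 (x1=0, x2=1, x3=0, x4=0): g0=0, g1=0, g2=1, g3=0, g4=1, g5=1, g6=1, giving Y=1. Observed 0.
Test 1: faults giving observed 0 are {g1 stuck-at-1, g1 inverted output, g3 stuck-at-1, g3 inverted output, g6 stuck-at-0, g6 inverted output}.
Test 2 (x1=1, x2=0, x3=1, x4=1): fault-free g0=1, g1=0, g2=1, g3=0, g4=1, g5=1, g6=1 → 1; observed 1. Eliminates g3 stuck-at-1, g3 inverted output, g6 stuck-at-0, g6 inverted output.
Test 3 (x1=0, x2=1, x3=1, x4=1): fault-free g0=0, g1=1, g2=1, g3=1, g4=0, g5=1, g6=0 → 0; observed 0. Eliminates g1 inverted output.
Only g1 stuck-at-1 is consistent with every test.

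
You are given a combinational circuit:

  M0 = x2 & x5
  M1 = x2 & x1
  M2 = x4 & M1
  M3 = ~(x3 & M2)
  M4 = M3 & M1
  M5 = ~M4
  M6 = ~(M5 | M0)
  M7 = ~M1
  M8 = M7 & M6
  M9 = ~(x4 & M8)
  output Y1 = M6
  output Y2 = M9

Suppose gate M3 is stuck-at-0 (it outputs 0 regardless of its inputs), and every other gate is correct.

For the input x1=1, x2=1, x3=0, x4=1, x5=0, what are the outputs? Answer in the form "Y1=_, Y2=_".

Y1=0, Y2=1

Propagate with M3 forced: M0=0, M1=1, M2=1, M3=0 [stuck-at-0], M4=0, M5=1, M6=0, M7=0, M8=0, M9=1.
So the outputs are Y1=0, Y2=1. (Without the fault they would be Y1=1, Y2=1.)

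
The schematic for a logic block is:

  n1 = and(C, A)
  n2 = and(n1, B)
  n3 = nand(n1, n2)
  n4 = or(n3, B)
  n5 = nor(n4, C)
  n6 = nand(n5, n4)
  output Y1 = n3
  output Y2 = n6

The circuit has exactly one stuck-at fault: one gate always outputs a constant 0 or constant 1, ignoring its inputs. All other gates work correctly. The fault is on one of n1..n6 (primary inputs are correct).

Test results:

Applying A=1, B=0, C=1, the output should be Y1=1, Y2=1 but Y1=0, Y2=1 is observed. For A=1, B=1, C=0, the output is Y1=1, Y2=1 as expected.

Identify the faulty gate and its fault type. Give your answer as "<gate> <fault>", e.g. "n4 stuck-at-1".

Fault-free values for test 1 (A=1, B=0, C=1): n1=1, n2=0, n3=1, n4=1, n5=0, n6=1, giving Y1=1, Y2=1. Observed Y1=0, Y2=1.
Test 1: faults giving observed Y1=0, Y2=1 are {n2 stuck-at-1, n3 stuck-at-0}.
Test 2 (A=1, B=1, C=0): fault-free n1=0, n2=0, n3=1, n4=1, n5=0, n6=1 → Y1=1, Y2=1; observed Y1=1, Y2=1. Eliminates n3 stuck-at-0.
Only n2 stuck-at-1 is consistent with every test.

n2 stuck-at-1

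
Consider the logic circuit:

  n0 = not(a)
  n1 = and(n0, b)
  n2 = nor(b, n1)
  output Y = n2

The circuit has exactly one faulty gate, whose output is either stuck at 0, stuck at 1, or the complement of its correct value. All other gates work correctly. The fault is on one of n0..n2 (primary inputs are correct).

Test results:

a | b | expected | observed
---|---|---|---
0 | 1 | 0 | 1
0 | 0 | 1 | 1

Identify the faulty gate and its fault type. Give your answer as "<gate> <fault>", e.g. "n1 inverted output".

n2 stuck-at-1

Fault-free values for test 1 (a=0, b=1): n0=1, n1=1, n2=0, giving Y=0. Observed 1.
Test 1: faults giving observed 1 are {n2 stuck-at-1, n2 inverted output}.
Test 2 (a=0, b=0): fault-free n0=1, n1=0, n2=1 → 1; observed 1. Eliminates n2 inverted output.
Only n2 stuck-at-1 is consistent with every test.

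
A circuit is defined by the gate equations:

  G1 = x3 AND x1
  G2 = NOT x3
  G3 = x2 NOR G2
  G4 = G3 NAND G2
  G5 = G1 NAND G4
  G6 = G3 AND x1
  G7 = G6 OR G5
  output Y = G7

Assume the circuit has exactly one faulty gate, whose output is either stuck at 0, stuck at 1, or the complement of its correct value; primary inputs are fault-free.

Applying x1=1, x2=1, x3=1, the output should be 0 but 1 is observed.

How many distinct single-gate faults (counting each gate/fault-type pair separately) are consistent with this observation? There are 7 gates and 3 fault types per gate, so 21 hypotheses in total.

Fault-free: G1=1, G2=0, G3=0, G4=1, G5=0, G6=0, G7=0 → 0. Observed 1.
  G1: stuck-at-0, inverted output ✓; others ✗
  G2: none of the 3 fault types match ✗
  G3: stuck-at-1, inverted output ✓; others ✗
  G4: stuck-at-0, inverted output ✓; others ✗
  G5: stuck-at-1, inverted output ✓; others ✗
  G6: stuck-at-1, inverted output ✓; others ✗
  G7: stuck-at-1, inverted output ✓; others ✗
Consistent faults: {G1 stuck-at-0, G1 inverted output, G3 stuck-at-1, G3 inverted output, G4 stuck-at-0, G4 inverted output, G5 stuck-at-1, G5 inverted output, G6 stuck-at-1, G6 inverted output, G7 stuck-at-1, G7 inverted output} — 12 in all.

12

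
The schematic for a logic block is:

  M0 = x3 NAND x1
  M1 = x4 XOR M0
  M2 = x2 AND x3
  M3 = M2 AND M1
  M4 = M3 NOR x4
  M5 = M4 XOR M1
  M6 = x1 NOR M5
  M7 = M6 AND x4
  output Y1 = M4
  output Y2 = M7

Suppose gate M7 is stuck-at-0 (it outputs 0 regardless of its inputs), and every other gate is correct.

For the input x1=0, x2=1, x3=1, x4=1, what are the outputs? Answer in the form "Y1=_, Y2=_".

Y1=0, Y2=0

Propagate with M7 forced: M0=1, M1=0, M2=1, M3=0, M4=0, M5=0, M6=1, M7=0 [stuck-at-0].
So the outputs are Y1=0, Y2=0. (Without the fault they would be Y1=0, Y2=1.)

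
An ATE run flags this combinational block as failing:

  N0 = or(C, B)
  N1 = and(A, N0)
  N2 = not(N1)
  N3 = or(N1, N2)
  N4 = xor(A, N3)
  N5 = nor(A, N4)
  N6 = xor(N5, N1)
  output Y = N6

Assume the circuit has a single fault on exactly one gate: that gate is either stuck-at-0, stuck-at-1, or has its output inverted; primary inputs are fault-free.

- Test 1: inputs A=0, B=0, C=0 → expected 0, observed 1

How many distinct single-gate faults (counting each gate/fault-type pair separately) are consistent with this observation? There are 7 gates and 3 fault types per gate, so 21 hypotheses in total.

Fault-free: N0=0, N1=0, N2=1, N3=1, N4=1, N5=0, N6=0 → 0. Observed 1.
  N0: none of the 3 fault types match ✗
  N1: stuck-at-1, inverted output ✓; others ✗
  N2: stuck-at-0, inverted output ✓; others ✗
  N3: stuck-at-0, inverted output ✓; others ✗
  N4: stuck-at-0, inverted output ✓; others ✗
  N5: stuck-at-1, inverted output ✓; others ✗
  N6: stuck-at-1, inverted output ✓; others ✗
Consistent faults: {N1 stuck-at-1, N1 inverted output, N2 stuck-at-0, N2 inverted output, N3 stuck-at-0, N3 inverted output, N4 stuck-at-0, N4 inverted output, N5 stuck-at-1, N5 inverted output, N6 stuck-at-1, N6 inverted output} — 12 in all.

12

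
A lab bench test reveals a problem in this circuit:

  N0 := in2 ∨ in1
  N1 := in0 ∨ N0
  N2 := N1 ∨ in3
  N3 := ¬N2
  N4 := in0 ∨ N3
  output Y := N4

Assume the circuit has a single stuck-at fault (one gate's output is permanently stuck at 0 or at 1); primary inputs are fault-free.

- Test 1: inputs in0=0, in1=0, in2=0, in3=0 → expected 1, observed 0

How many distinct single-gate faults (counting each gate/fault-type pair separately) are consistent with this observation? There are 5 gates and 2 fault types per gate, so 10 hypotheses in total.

Fault-free: N0=0, N1=0, N2=0, N3=1, N4=1 → 1. Observed 0.
  N0 stuck-at-0: output 1 ✗
  N0 stuck-at-1: output 0 ✓
  N1 stuck-at-0: output 1 ✗
  N1 stuck-at-1: output 0 ✓
  N2 stuck-at-0: output 1 ✗
  N2 stuck-at-1: output 0 ✓
  N3 stuck-at-0: output 0 ✓
  N3 stuck-at-1: output 1 ✗
  N4 stuck-at-0: output 0 ✓
  N4 stuck-at-1: output 1 ✗
Consistent faults: {N0 stuck-at-1, N1 stuck-at-1, N2 stuck-at-1, N3 stuck-at-0, N4 stuck-at-0} — 5 in all.

5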